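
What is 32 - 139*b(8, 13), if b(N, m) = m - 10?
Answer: -385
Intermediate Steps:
b(N, m) = -10 + m
32 - 139*b(8, 13) = 32 - 139*(-10 + 13) = 32 - 139*3 = 32 - 417 = -385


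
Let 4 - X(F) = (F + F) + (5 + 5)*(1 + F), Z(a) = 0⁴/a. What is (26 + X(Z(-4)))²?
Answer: 400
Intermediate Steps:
Z(a) = 0 (Z(a) = 0/a = 0)
X(F) = -6 - 12*F (X(F) = 4 - ((F + F) + (5 + 5)*(1 + F)) = 4 - (2*F + 10*(1 + F)) = 4 - (2*F + (10 + 10*F)) = 4 - (10 + 12*F) = 4 + (-10 - 12*F) = -6 - 12*F)
(26 + X(Z(-4)))² = (26 + (-6 - 12*0))² = (26 + (-6 + 0))² = (26 - 6)² = 20² = 400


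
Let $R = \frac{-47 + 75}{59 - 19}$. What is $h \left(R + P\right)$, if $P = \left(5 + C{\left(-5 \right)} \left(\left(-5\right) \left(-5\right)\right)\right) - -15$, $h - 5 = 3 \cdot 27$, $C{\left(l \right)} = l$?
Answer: $- \frac{44849}{5} \approx -8969.8$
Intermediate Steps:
$h = 86$ ($h = 5 + 3 \cdot 27 = 5 + 81 = 86$)
$P = -105$ ($P = \left(5 - 5 \left(\left(-5\right) \left(-5\right)\right)\right) - -15 = \left(5 - 125\right) + 15 = -120 + 15 = -105$)
$R = \frac{7}{10}$ ($R = \frac{28}{40} = 28 \cdot \frac{1}{40} = \frac{7}{10} \approx 0.7$)
$h \left(R + P\right) = 86 \left(\frac{7}{10} - 105\right) = 86 \left(- \frac{1043}{10}\right) = - \frac{44849}{5}$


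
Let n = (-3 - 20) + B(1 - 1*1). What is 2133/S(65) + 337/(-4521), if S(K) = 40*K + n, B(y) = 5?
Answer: 8773159/11673222 ≈ 0.75156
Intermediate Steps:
n = -18 (n = (-3 - 20) + 5 = -23 + 5 = -18)
S(K) = -18 + 40*K (S(K) = 40*K - 18 = -18 + 40*K)
2133/S(65) + 337/(-4521) = 2133/(-18 + 40*65) + 337/(-4521) = 2133/(-18 + 2600) + 337*(-1/4521) = 2133/2582 - 337/4521 = 8773159/11673222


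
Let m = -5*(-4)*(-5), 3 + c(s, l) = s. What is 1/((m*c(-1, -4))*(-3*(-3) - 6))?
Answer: 1/1200 ≈ 0.00083333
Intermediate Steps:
c(s, l) = -3 + s
m = -100 (m = 20*(-5) = -100)
1/((m*c(-1, -4))*(-3*(-3) - 6)) = 1/((-100*(-3 - 1))*(-3*(-3) - 6)) = 1/((-100*(-4))*(9 - 6)) = 1/(400*3) = 1/1200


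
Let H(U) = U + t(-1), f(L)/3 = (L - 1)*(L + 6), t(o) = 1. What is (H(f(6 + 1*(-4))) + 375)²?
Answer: 160000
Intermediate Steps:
f(L) = 3*(-1 + L)*(6 + L) (f(L) = 3*((L - 1)*(L + 6)) = 3*((-1 + L)*(6 + L)) = 3*(-1 + L)*(6 + L))
H(U) = 1 + U (H(U) = U + 1 = 1 + U)
(H(f(6 + 1*(-4))) + 375)² = ((1 + (-18 + 3*(6 + 1*(-4))² + 15*(6 + 1*(-4)))) + 375)² = ((1 + (-18 + 3*(6 - 4)² + 15*(6 - 4))) + 375)² = ((1 + (-18 + 3*2² + 15*2)) + 375)² = ((1 + (-18 + 3*4 + 30)) + 375)² = ((1 + (-18 + 12 + 30)) + 375)² = ((1 + 24) + 375)² = (25 + 375)² = 400² = 160000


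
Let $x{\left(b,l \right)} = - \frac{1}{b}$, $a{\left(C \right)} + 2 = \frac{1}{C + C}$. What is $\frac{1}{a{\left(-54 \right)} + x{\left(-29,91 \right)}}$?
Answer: $- \frac{3132}{6185} \approx -0.50639$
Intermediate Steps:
$a{\left(C \right)} = -2 + \frac{1}{2 C}$ ($a{\left(C \right)} = -2 + \frac{1}{C + C} = -2 + \frac{1}{2 C}$)
$\frac{1}{a{\left(-54 \right)} + x{\left(-29,91 \right)}} = \frac{1}{\left(-2 + \frac{1}{2 \left(-54\right)}\right) - \frac{1}{-29}} = \frac{1}{\left(-2 + \frac{1}{2} \left(- \frac{1}{54}\right)\right) - - \frac{1}{29}} = \frac{1}{\left(-2 - \frac{1}{108}\right) + \frac{1}{29}} = \frac{1}{- \frac{217}{108} + \frac{1}{29}} = \frac{1}{- \frac{6185}{3132}} = - \frac{3132}{6185}$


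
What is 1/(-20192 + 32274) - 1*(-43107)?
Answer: 520818775/12082 ≈ 43107.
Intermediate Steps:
1/(-20192 + 32274) - 1*(-43107) = 1/12082 + 43107 = 520818775/12082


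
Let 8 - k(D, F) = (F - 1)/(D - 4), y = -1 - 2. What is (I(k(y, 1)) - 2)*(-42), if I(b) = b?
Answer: -252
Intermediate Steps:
y = -3
k(D, F) = 8 - (-1 + F)/(-4 + D) (k(D, F) = 8 - (F - 1)/(D - 4) = 8 - (-1 + F)/(-4 + D))
(I(k(y, 1)) - 2)*(-42) = ((-31 - 1*1 + 8*(-3))/(-4 - 3) - 2)*(-42) = ((-31 - 1 - 24)/(-7) - 2)*(-42) = (-⅐*(-56) - 2)*(-42) = (8 - 2)*(-42) = 6*(-42) = -252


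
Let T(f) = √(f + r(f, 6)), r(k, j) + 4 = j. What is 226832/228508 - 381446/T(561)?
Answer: 56708/57127 - 381446*√563/563 ≈ -16075.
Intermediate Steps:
r(k, j) = -4 + j
T(f) = √(2 + f) (T(f) = √(f + (-4 + 6)) = √(f + 2) = √(2 + f))
226832/228508 - 381446/T(561) = 226832/228508 - 381446/√(2 + 561) = 226832*(1/228508) - 381446*√563/563 = 56708/57127 - 381446*√563/563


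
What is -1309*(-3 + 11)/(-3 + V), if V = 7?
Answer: -2618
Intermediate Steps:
-1309*(-3 + 11)/(-3 + V) = -1309*(-3 + 11)/(-3 + 7) = -10472/4 = -1309*2 = -2618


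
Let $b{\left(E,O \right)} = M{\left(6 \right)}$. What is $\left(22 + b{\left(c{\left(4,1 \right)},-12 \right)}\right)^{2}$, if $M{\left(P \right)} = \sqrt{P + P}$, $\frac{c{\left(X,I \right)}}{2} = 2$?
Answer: $496 + 88 \sqrt{3} \approx 648.42$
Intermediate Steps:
$c{\left(X,I \right)} = 4$ ($c{\left(X,I \right)} = 2 \cdot 2 = 4$)
$M{\left(P \right)} = \sqrt{2} \sqrt{P}$ ($M{\left(P \right)} = \sqrt{2 P} = \sqrt{2} \sqrt{P}$)
$b{\left(E,O \right)} = 2 \sqrt{3}$ ($b{\left(E,O \right)} = \sqrt{2} \sqrt{6} = 2 \sqrt{3}$)
$\left(22 + b{\left(c{\left(4,1 \right)},-12 \right)}\right)^{2} = \left(22 + 2 \sqrt{3}\right)^{2}$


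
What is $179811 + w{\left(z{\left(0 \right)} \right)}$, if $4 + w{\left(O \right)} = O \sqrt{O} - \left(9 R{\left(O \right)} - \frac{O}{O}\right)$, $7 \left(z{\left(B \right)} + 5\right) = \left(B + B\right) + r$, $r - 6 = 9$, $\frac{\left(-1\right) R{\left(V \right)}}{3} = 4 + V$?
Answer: $\frac{1258872}{7} - \frac{40 i \sqrt{35}}{49} \approx 1.7984 \cdot 10^{5} - 4.8295 i$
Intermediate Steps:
$R{\left(V \right)} = -12 - 3 V$ ($R{\left(V \right)} = - 3 \left(4 + V\right) = -12 - 3 V$)
$r = 15$ ($r = 6 + 9 = 15$)
$z{\left(B \right)} = - \frac{20}{7} + \frac{2 B}{7}$ ($z{\left(B \right)} = -5 + \frac{\left(B + B\right) + 15}{7} = -5 + \frac{2 B + 15}{7} = -5 + \frac{15 + 2 B}{7} = -5 + \left(\frac{15}{7} + \frac{2 B}{7}\right) = - \frac{20}{7} + \frac{2 B}{7}$)
$w{\left(O \right)} = 105 + O^{\frac{3}{2}} + 27 O$ ($w{\left(O \right)} = -4 - \left(9 \left(-12 - 3 O\right) - O \sqrt{O} - \frac{O}{O}\right) = -4 + \left(O^{\frac{3}{2}} + \left(\left(108 + 27 O\right) + 1\right)\right) = -4 + \left(O^{\frac{3}{2}} + \left(109 + 27 O\right)\right) = -4 + \left(109 + O^{\frac{3}{2}} + 27 O\right) = 105 + O^{\frac{3}{2}} + 27 O$)
$179811 + w{\left(z{\left(0 \right)} \right)} = 179811 + \left(105 + \left(- \frac{20}{7} + \frac{2}{7} \cdot 0\right)^{\frac{3}{2}} + 27 \left(- \frac{20}{7} + \frac{2}{7} \cdot 0\right)\right) = 179811 + \left(105 + \left(- \frac{20}{7} + 0\right)^{\frac{3}{2}} + 27 \left(- \frac{20}{7} + 0\right)\right) = 179811 + \left(105 + \left(- \frac{20}{7}\right)^{\frac{3}{2}} + 27 \left(- \frac{20}{7}\right)\right) = 179811 - \left(- \frac{195}{7} + \frac{40 i \sqrt{35}}{49}\right) = 179811 + \left(\frac{195}{7} - \frac{40 i \sqrt{35}}{49}\right) = \frac{1258872}{7} - \frac{40 i \sqrt{35}}{49}$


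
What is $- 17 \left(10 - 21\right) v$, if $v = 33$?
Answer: $6171$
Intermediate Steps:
$- 17 \left(10 - 21\right) v = - 17 \left(10 - 21\right) 33 = \left(-17\right) \left(-11\right) 33 = 187 \cdot 33 = 6171$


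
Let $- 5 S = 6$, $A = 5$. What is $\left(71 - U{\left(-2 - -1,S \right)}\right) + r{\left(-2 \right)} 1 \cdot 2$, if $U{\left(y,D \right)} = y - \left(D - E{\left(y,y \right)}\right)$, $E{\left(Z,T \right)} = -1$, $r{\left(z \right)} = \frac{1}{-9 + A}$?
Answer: $\frac{713}{10} \approx 71.3$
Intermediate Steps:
$r{\left(z \right)} = - \frac{1}{4}$ ($r{\left(z \right)} = \frac{1}{-9 + 5} = \frac{1}{-4} = - \frac{1}{4}$)
$S = - \frac{6}{5}$ ($S = \left(- \frac{1}{5}\right) 6 = - \frac{6}{5} \approx -1.2$)
$U{\left(y,D \right)} = -1 + y - D$ ($U{\left(y,D \right)} = y - \left(1 + D\right) = -1 + y - D$)
$\left(71 - U{\left(-2 - -1,S \right)}\right) + r{\left(-2 \right)} 1 \cdot 2 = \left(71 - \left(-1 - 1 - - \frac{6}{5}\right)\right) - \frac{1 \cdot 2}{4} = \left(71 - \left(-1 + \left(-2 + 1\right) + \frac{6}{5}\right)\right) - \frac{1}{2} = \left(71 - \left(-1 - 1 + \frac{6}{5}\right)\right) - \frac{1}{2} = \left(71 - - \frac{4}{5}\right) - \frac{1}{2} = \left(71 + \frac{4}{5}\right) - \frac{1}{2} = \frac{359}{5} - \frac{1}{2} = \frac{713}{10}$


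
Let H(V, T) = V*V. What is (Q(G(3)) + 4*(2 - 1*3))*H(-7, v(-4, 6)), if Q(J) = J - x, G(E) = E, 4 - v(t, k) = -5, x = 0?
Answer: -49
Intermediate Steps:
v(t, k) = 9 (v(t, k) = 4 - 1*(-5) = 4 + 5 = 9)
H(V, T) = V²
Q(J) = J (Q(J) = J - 1*0 = J + 0 = J)
(Q(G(3)) + 4*(2 - 1*3))*H(-7, v(-4, 6)) = (3 + 4*(2 - 1*3))*(-7)² = (3 + 4*(2 - 3))*49 = (3 + 4*(-1))*49 = (3 - 4)*49 = -1*49 = -49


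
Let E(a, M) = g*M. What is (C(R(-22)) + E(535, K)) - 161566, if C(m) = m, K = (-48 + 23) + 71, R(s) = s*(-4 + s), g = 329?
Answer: -145860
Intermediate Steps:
K = 46 (K = -25 + 71 = 46)
E(a, M) = 329*M
(C(R(-22)) + E(535, K)) - 161566 = (-22*(-4 - 22) + 329*46) - 161566 = (-22*(-26) + 15134) - 161566 = (572 + 15134) - 161566 = 15706 - 161566 = -145860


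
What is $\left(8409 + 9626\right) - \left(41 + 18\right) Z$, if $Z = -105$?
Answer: $24230$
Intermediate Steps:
$\left(8409 + 9626\right) - \left(41 + 18\right) Z = \left(8409 + 9626\right) - \left(41 + 18\right) \left(-105\right) = 18035 - 59 \left(-105\right) = 18035 - -6195 = 18035 + 6195 = 24230$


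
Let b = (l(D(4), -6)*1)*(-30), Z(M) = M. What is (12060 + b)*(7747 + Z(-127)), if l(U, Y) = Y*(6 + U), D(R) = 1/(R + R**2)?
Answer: 100195380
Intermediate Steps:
b = 1089 (b = (-6*(6 + 1/(4*(1 + 4)))*1)*(-30) = (-6*(6 + (1/4)/5)*1)*(-30) = (-6*(6 + (1/4)*(1/5))*1)*(-30) = (-6*(6 + 1/20)*1)*(-30) = (-6*121/20*1)*(-30) = -363/10*1*(-30) = -363/10*(-30) = 1089)
(12060 + b)*(7747 + Z(-127)) = (12060 + 1089)*(7747 - 127) = 13149*7620 = 100195380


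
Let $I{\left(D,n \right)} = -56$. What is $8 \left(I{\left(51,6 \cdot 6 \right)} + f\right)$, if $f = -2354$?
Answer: $-19280$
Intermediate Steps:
$8 \left(I{\left(51,6 \cdot 6 \right)} + f\right) = 8 \left(-56 - 2354\right) = 8 \left(-2410\right) = -19280$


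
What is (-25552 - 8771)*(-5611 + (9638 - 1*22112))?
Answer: 620731455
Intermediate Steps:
(-25552 - 8771)*(-5611 + (9638 - 1*22112)) = -34323*(-5611 + (9638 - 22112)) = -34323*(-5611 - 12474) = -34323*(-18085) = 620731455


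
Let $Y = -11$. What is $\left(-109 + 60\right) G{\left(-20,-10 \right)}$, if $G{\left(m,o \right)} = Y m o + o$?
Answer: $108290$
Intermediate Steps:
$G{\left(m,o \right)} = o - 11 m o$ ($G{\left(m,o \right)} = - 11 m o + o = o - 11 m o$)
$\left(-109 + 60\right) G{\left(-20,-10 \right)} = \left(-109 + 60\right) \left(- 10 \left(1 - -220\right)\right) = - 49 \left(- 10 \left(1 + 220\right)\right) = - 49 \left(\left(-10\right) 221\right) = \left(-49\right) \left(-2210\right) = 108290$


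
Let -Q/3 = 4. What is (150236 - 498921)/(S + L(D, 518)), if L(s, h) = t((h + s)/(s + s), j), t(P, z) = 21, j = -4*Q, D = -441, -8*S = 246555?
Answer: 2789480/246387 ≈ 11.322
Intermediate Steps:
Q = -12 (Q = -3*4 = -12)
S = -246555/8 (S = -1/8*246555 = -246555/8 ≈ -30819.)
j = 48 (j = -4*(-12) = 48)
L(s, h) = 21
(150236 - 498921)/(S + L(D, 518)) = (150236 - 498921)/(-246555/8 + 21) = -348685/(-246387/8) = -348685*(-8/246387) = 2789480/246387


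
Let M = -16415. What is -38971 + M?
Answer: -55386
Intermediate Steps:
-38971 + M = -38971 - 16415 = -55386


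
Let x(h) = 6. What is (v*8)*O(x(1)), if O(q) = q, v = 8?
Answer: 384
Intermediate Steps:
(v*8)*O(x(1)) = (8*8)*6 = 64*6 = 384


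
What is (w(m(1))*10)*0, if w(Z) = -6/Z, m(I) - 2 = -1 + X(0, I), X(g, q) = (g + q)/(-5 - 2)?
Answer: 0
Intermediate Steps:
X(g, q) = -g/7 - q/7 (X(g, q) = (g + q)/(-7) = (g + q)*(-1/7) = -g/7 - q/7)
m(I) = 1 - I/7 (m(I) = 2 + (-1 + (-1/7*0 - I/7)) = 2 + (-1 + (0 - I/7)) = 2 + (-1 - I/7) = 1 - I/7)
(w(m(1))*10)*0 = (-6/(1 - 1/7*1)*10)*0 = (-6/(1 - 1/7)*10)*0 = (-6/6/7*10)*0 = (-6*7/6*10)*0 = -7*10*0 = -70*0 = 0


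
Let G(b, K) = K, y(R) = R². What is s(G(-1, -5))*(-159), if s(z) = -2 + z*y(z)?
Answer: 20193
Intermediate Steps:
s(z) = -2 + z³ (s(z) = -2 + z*z² = -2 + z³)
s(G(-1, -5))*(-159) = (-2 + (-5)³)*(-159) = (-2 - 125)*(-159) = -127*(-159) = 20193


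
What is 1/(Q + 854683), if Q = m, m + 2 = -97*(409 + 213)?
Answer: 1/794347 ≈ 1.2589e-6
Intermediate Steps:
m = -60336 (m = -2 - 97*(409 + 213) = -2 - 97*622 = -2 - 60334 = -60336)
Q = -60336
1/(Q + 854683) = 1/(-60336 + 854683) = 1/794347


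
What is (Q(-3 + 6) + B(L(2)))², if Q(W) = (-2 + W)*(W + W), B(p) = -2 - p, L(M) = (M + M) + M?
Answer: 4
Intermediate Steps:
L(M) = 3*M (L(M) = 2*M + M = 3*M)
Q(W) = 2*W*(-2 + W) (Q(W) = (-2 + W)*(2*W) = 2*W*(-2 + W))
(Q(-3 + 6) + B(L(2)))² = (2*(-3 + 6)*(-2 + (-3 + 6)) + (-2 - 3*2))² = (2*3*(-2 + 3) + (-2 - 1*6))² = (2*3*1 + (-2 - 6))² = (6 - 8)² = (-2)² = 4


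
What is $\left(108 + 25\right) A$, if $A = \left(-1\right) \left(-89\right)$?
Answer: $11837$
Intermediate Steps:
$A = 89$
$\left(108 + 25\right) A = \left(108 + 25\right) 89 = 133 \cdot 89 = 11837$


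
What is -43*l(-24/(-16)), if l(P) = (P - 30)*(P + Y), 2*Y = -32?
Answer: -71079/4 ≈ -17770.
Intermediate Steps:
Y = -16 (Y = (1/2)*(-32) = -16)
l(P) = (-30 + P)*(-16 + P) (l(P) = (P - 30)*(P - 16) = (-30 + P)*(-16 + P))
-43*l(-24/(-16)) = -43*(480 + (-24/(-16))**2 - (-1104)/(-16)) = -43*(480 + (-24*(-1/16))**2 - (-1104)*(-1)/16) = -43*(480 + (3/2)**2 - 46*3/2) = -43*(480 + 9/4 - 69) = -43*1653/4 = -71079/4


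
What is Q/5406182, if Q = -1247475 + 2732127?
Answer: 742326/2703091 ≈ 0.27462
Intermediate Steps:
Q = 1484652
Q/5406182 = 1484652/5406182 = 1484652*(1/5406182) = 742326/2703091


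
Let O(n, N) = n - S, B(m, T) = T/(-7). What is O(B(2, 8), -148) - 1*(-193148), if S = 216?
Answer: 1350516/7 ≈ 1.9293e+5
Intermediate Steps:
B(m, T) = -T/7 (B(m, T) = T*(-1/7) = -T/7)
O(n, N) = -216 + n (O(n, N) = n - 1*216 = n - 216 = -216 + n)
O(B(2, 8), -148) - 1*(-193148) = (-216 - 1/7*8) - 1*(-193148) = (-216 - 8/7) + 193148 = -1520/7 + 193148 = 1350516/7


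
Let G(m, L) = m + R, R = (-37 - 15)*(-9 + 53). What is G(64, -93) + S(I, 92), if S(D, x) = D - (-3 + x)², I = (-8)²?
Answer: -10081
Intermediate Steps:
I = 64
R = -2288 (R = -52*44 = -2288)
G(m, L) = -2288 + m (G(m, L) = m - 2288 = -2288 + m)
G(64, -93) + S(I, 92) = (-2288 + 64) + (64 - (-3 + 92)²) = -2224 + (64 - 1*89²) = -2224 + (64 - 1*7921) = -2224 + (64 - 7921) = -2224 - 7857 = -10081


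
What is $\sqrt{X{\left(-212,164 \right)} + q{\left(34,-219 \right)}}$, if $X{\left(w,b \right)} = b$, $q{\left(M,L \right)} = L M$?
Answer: $i \sqrt{7282} \approx 85.335 i$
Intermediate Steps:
$\sqrt{X{\left(-212,164 \right)} + q{\left(34,-219 \right)}} = \sqrt{164 - 7446} = \sqrt{-7282} = i \sqrt{7282}$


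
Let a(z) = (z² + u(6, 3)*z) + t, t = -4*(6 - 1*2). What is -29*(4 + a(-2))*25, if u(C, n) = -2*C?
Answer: -11600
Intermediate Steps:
t = -16 (t = -4*(6 - 2) = -4*4 = -16)
a(z) = -16 + z² - 12*z (a(z) = (z² + (-2*6)*z) - 16 = (z² - 12*z) - 16 = -16 + z² - 12*z)
-29*(4 + a(-2))*25 = -29*(4 + (-16 + (-2)² - 12*(-2)))*25 = -29*(4 + (-16 + 4 + 24))*25 = -29*(4 + 12)*25 = -29*16*25 = -464*25 = -11600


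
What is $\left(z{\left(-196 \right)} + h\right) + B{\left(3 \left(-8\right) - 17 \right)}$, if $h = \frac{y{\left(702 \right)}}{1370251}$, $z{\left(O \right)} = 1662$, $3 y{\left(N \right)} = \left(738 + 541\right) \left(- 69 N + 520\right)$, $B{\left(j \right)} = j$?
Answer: $\frac{6602243491}{4110753} \approx 1606.1$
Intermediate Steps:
$y{\left(N \right)} = \frac{665080}{3} - 29417 N$ ($y{\left(N \right)} = \frac{\left(738 + 541\right) \left(- 69 N + 520\right)}{3} = \frac{1279 \left(520 - 69 N\right)}{3} = \frac{665080 - 88251 N}{3} = \frac{665080}{3} - 29417 N$)
$h = - \frac{61287122}{4110753}$ ($h = \frac{\frac{665080}{3} - 20650734}{1370251} = \left(\frac{665080}{3} - 20650734\right) \frac{1}{1370251} = \left(- \frac{61287122}{3}\right) \frac{1}{1370251} = - \frac{61287122}{4110753} \approx -14.909$)
$\left(z{\left(-196 \right)} + h\right) + B{\left(3 \left(-8\right) - 17 \right)} = \left(1662 - \frac{61287122}{4110753}\right) + \left(3 \left(-8\right) - 17\right) = \frac{6770784364}{4110753} - 41 = \frac{6602243491}{4110753}$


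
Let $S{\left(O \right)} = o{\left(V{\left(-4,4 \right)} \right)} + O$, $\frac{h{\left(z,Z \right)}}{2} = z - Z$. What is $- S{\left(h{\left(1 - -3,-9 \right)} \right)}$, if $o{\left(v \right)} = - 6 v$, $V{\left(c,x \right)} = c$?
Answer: $-50$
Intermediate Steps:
$h{\left(z,Z \right)} = - 2 Z + 2 z$ ($h{\left(z,Z \right)} = 2 \left(z - Z\right) = - 2 Z + 2 z$)
$S{\left(O \right)} = 24 + O$ ($S{\left(O \right)} = \left(-6\right) \left(-4\right) + O = 24 + O$)
$- S{\left(h{\left(1 - -3,-9 \right)} \right)} = - (24 + \left(\left(-2\right) \left(-9\right) + 2 \left(1 - -3\right)\right)) = - (24 + \left(18 + 2 \left(1 + 3\right)\right)) = - (24 + \left(18 + 2 \cdot 4\right)) = - (24 + \left(18 + 8\right)) = - (24 + 26) = \left(-1\right) 50 = -50$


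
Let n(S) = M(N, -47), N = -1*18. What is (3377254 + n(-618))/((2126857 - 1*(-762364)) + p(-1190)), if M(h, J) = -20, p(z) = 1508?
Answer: 3377234/2890729 ≈ 1.1683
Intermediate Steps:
N = -18
n(S) = -20
(3377254 + n(-618))/((2126857 - 1*(-762364)) + p(-1190)) = (3377254 - 20)/((2126857 - 1*(-762364)) + 1508) = 3377234/((2126857 + 762364) + 1508) = 3377234/(2889221 + 1508) = 3377234/2890729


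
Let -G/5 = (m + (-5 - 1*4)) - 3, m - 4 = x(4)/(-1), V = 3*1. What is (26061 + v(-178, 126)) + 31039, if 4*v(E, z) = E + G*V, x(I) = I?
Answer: 114201/2 ≈ 57101.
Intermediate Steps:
V = 3
m = 0 (m = 4 + 4/(-1) = 4 + 4*(-1) = 4 - 4 = 0)
G = 60 (G = -5*((0 + (-5 - 1*4)) - 3) = -5*((0 + (-5 - 4)) - 3) = -5*((0 - 9) - 3) = -5*(-9 - 3) = -5*(-12) = 60)
v(E, z) = 45 + E/4 (v(E, z) = (E + 60*3)/4 = (E + 180)/4 = (180 + E)/4 = 45 + E/4)
(26061 + v(-178, 126)) + 31039 = (26061 + (45 + (¼)*(-178))) + 31039 = (26061 + (45 - 89/2)) + 31039 = (26061 + ½) + 31039 = 52123/2 + 31039 = 114201/2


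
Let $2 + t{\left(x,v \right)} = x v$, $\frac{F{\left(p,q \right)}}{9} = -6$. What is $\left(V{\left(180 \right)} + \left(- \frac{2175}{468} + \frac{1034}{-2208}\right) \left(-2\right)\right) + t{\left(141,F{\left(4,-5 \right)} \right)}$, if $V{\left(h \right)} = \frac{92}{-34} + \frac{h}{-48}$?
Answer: $- \frac{928630481}{121992} \approx -7612.2$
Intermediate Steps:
$F{\left(p,q \right)} = -54$ ($F{\left(p,q \right)} = 9 \left(-6\right) = -54$)
$V{\left(h \right)} = - \frac{46}{17} - \frac{h}{48}$ ($V{\left(h \right)} = 92 \left(- \frac{1}{34}\right) + h \left(- \frac{1}{48}\right) = - \frac{46}{17} - \frac{h}{48}$)
$t{\left(x,v \right)} = -2 + v x$ ($t{\left(x,v \right)} = -2 + x v = -2 + v x$)
$\left(V{\left(180 \right)} + \left(- \frac{2175}{468} + \frac{1034}{-2208}\right) \left(-2\right)\right) + t{\left(141,F{\left(4,-5 \right)} \right)} = \left(\left(- \frac{46}{17} - \frac{15}{4}\right) + \left(- \frac{2175}{468} + \frac{1034}{-2208}\right) \left(-2\right)\right) - 7616 = \left(\left(- \frac{46}{17} - \frac{15}{4}\right) + \left(\left(-2175\right) \frac{1}{468} + 1034 \left(- \frac{1}{2208}\right)\right) \left(-2\right)\right) - 7616 = \left(- \frac{439}{68} + \left(- \frac{725}{156} - \frac{517}{1104}\right) \left(-2\right)\right) - 7616 = \left(- \frac{439}{68} - - \frac{73421}{7176}\right) - 7616 = \left(- \frac{439}{68} + \frac{73421}{7176}\right) - 7616 = \frac{460591}{121992} - 7616 = - \frac{928630481}{121992}$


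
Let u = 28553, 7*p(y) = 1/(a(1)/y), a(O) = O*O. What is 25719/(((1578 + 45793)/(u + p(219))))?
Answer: 5146114710/331597 ≈ 15519.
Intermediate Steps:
a(O) = O**2
p(y) = y/7 (p(y) = 1/(7*((1**2/y))) = 1/(7*((1/y))) = 1/(7*(1/y)) = y/7)
25719/(((1578 + 45793)/(u + p(219)))) = 25719/(((1578 + 45793)/(28553 + (1/7)*219))) = 25719/((47371/(28553 + 219/7))) = 25719/((47371/(200090/7))) = 25719/((47371*(7/200090))) = 25719/(331597/200090) = 25719*(200090/331597) = 5146114710/331597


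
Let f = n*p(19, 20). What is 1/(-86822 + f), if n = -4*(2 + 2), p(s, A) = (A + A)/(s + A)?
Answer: -39/3386698 ≈ -1.1516e-5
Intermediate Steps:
p(s, A) = 2*A/(A + s) (p(s, A) = (2*A)/(A + s) = 2*A/(A + s))
n = -16 (n = -4*4 = -16)
f = -640/39 (f = -32*20/(20 + 19) = -32*20/39 = -16*40/39 = -640/39 ≈ -16.410)
1/(-86822 + f) = 1/(-86822 - 640/39) = 1/(-3386698/39) = -39/3386698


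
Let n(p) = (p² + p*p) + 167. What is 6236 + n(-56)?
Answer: 12675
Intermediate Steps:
n(p) = 167 + 2*p² (n(p) = (p² + p²) + 167 = 2*p² + 167 = 167 + 2*p²)
6236 + n(-56) = 6236 + (167 + 2*(-56)²) = 6236 + (167 + 2*3136) = 6236 + (167 + 6272) = 6236 + 6439 = 12675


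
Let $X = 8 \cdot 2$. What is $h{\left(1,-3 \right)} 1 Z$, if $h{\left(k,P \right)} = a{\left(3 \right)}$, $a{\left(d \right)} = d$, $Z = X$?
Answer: $48$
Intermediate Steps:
$X = 16$
$Z = 16$
$h{\left(k,P \right)} = 3$
$h{\left(1,-3 \right)} 1 Z = 3 \cdot 1 \cdot 16 = 3 \cdot 16 = 48$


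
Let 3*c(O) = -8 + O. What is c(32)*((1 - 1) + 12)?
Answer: 96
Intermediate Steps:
c(O) = -8/3 + O/3 (c(O) = (-8 + O)/3 = -8/3 + O/3)
c(32)*((1 - 1) + 12) = (-8/3 + (⅓)*32)*((1 - 1) + 12) = (-8/3 + 32/3)*(0 + 12) = 8*12 = 96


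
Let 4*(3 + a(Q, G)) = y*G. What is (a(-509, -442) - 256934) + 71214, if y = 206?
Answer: -208486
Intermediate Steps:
a(Q, G) = -3 + 103*G/2 (a(Q, G) = -3 + (206*G)/4 = -3 + 103*G/2)
(a(-509, -442) - 256934) + 71214 = ((-3 + (103/2)*(-442)) - 256934) + 71214 = ((-3 - 22763) - 256934) + 71214 = (-22766 - 256934) + 71214 = -279700 + 71214 = -208486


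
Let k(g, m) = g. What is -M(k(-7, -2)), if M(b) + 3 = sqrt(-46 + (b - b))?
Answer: 3 - I*sqrt(46) ≈ 3.0 - 6.7823*I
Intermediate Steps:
M(b) = -3 + I*sqrt(46) (M(b) = -3 + sqrt(-46 + (b - b)) = -3 + sqrt(-46 + 0) = -3 + sqrt(-46) = -3 + I*sqrt(46))
-M(k(-7, -2)) = -(-3 + I*sqrt(46)) = 3 - I*sqrt(46)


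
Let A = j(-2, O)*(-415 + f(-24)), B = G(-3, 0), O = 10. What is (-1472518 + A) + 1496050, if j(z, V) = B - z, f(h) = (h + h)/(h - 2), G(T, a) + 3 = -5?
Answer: 338142/13 ≈ 26011.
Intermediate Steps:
G(T, a) = -8 (G(T, a) = -3 - 5 = -8)
f(h) = 2*h/(-2 + h) (f(h) = (2*h)/(-2 + h) = 2*h/(-2 + h))
B = -8
j(z, V) = -8 - z
A = 32226/13 (A = (-8 - 1*(-2))*(-415 + 2*(-24)/(-2 - 24)) = (-8 + 2)*(-415 + 2*(-24)/(-26)) = -6*(-415 + 2*(-24)*(-1/26)) = -6*(-415 + 24/13) = -6*(-5371/13) = 32226/13 ≈ 2478.9)
(-1472518 + A) + 1496050 = (-1472518 + 32226/13) + 1496050 = -19110508/13 + 1496050 = 338142/13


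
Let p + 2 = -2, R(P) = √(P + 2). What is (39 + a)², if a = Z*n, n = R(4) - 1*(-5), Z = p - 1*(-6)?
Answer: 2425 + 196*√6 ≈ 2905.1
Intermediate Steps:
R(P) = √(2 + P)
p = -4 (p = -2 - 2 = -4)
Z = 2 (Z = -4 - 1*(-6) = -4 + 6 = 2)
n = 5 + √6 (n = √(2 + 4) - 1*(-5) = √6 + 5 = 5 + √6 ≈ 7.4495)
a = 10 + 2*√6 (a = 2*(5 + √6) = 10 + 2*√6 ≈ 14.899)
(39 + a)² = (39 + (10 + 2*√6))² = (49 + 2*√6)²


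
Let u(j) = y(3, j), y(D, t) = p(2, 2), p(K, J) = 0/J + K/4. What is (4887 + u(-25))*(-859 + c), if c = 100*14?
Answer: 5288275/2 ≈ 2.6441e+6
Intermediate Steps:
c = 1400
p(K, J) = K/4 (p(K, J) = 0 + K*(¼) = 0 + K/4 = K/4)
y(D, t) = ½ (y(D, t) = (¼)*2 = ½)
u(j) = ½
(4887 + u(-25))*(-859 + c) = (4887 + ½)*(-859 + 1400) = (9775/2)*541 = 5288275/2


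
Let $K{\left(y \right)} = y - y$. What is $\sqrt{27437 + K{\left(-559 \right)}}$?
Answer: $\sqrt{27437} \approx 165.64$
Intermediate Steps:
$K{\left(y \right)} = 0$
$\sqrt{27437 + K{\left(-559 \right)}} = \sqrt{27437 + 0} = \sqrt{27437}$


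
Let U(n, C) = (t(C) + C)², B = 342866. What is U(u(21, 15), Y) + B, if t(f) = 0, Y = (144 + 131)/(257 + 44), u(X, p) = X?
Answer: 31064078091/90601 ≈ 3.4287e+5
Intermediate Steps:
Y = 275/301 ≈ 0.91362
U(n, C) = C² (U(n, C) = (0 + C)² = C²)
U(u(21, 15), Y) + B = (275/301)² + 342866 = 75625/90601 + 342866 = 31064078091/90601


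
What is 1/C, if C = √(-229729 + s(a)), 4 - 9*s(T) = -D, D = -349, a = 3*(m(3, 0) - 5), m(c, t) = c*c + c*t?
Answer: -I*√2067906/689302 ≈ -0.0020862*I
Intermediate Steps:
m(c, t) = c² + c*t
a = 12 (a = 3*(3*(3 + 0) - 5) = 3*(3*3 - 5) = 3*(9 - 5) = 3*4 = 12)
s(T) = -115/3 (s(T) = 4/9 - (-1)*(-349)/9 = 4/9 - ⅑*349 = 4/9 - 349/9 = -115/3)
C = I*√2067906/3 (C = √(-229729 - 115/3) = √(-689302/3) = I*√2067906/3 ≈ 479.34*I)
1/C = 1/(I*√2067906/3) = -I*√2067906/689302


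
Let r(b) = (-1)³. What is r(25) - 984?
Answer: -985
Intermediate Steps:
r(b) = -1
r(25) - 984 = -1 - 984 = -985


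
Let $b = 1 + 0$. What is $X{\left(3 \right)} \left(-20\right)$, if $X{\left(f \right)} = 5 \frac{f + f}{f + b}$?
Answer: $-150$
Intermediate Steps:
$b = 1$
$X{\left(f \right)} = \frac{10 f}{1 + f}$ ($X{\left(f \right)} = 5 \frac{f + f}{f + 1} = 5 \frac{2 f}{1 + f} = \frac{10 f}{1 + f}$)
$X{\left(3 \right)} \left(-20\right) = 10 \cdot 3 \frac{1}{1 + 3} \left(-20\right) = 10 \cdot 3 \cdot \frac{1}{4} \left(-20\right) = \frac{15}{2} \left(-20\right) = -150$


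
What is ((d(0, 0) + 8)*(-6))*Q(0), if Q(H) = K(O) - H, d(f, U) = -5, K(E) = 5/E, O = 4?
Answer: -45/2 ≈ -22.500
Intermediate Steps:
Q(H) = 5/4 - H
((d(0, 0) + 8)*(-6))*Q(0) = ((-5 + 8)*(-6))*(5/4 - 1*0) = (3*(-6))*(5/4 + 0) = -18*5/4 = -45/2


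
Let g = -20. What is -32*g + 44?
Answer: 684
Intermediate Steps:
-32*g + 44 = -32*(-20) + 44 = 640 + 44 = 684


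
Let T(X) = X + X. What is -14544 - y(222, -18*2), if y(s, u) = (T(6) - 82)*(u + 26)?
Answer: -15244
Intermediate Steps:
T(X) = 2*X
y(s, u) = -1820 - 70*u (y(s, u) = (2*6 - 82)*(u + 26) = (12 - 82)*(26 + u) = -70*(26 + u) = -1820 - 70*u)
-14544 - y(222, -18*2) = -14544 - (-1820 - (-1260)*2) = -14544 - (-1820 - 70*(-36)) = -14544 - (-1820 + 2520) = -14544 - 1*700 = -14544 - 700 = -15244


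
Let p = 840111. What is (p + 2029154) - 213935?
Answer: 2655330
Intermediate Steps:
(p + 2029154) - 213935 = (840111 + 2029154) - 213935 = 2869265 - 213935 = 2655330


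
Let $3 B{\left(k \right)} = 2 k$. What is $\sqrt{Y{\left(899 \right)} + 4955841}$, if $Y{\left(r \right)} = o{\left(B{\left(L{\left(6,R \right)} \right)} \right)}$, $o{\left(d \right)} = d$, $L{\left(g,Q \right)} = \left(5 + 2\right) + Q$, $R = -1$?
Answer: $\sqrt{4955845} \approx 2226.2$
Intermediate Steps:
$L{\left(g,Q \right)} = 7 + Q$
$B{\left(k \right)} = \frac{2 k}{3}$
$Y{\left(r \right)} = 4$ ($Y{\left(r \right)} = \frac{2 \left(7 - 1\right)}{3} = \frac{2}{3} \cdot 6 = 4$)
$\sqrt{Y{\left(899 \right)} + 4955841} = \sqrt{4 + 4955841} = \sqrt{4955845}$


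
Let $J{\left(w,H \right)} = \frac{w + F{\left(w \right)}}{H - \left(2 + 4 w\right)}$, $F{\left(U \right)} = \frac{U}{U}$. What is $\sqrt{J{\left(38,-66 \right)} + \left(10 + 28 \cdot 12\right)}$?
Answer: $\frac{\sqrt{4184455}}{110} \approx 18.596$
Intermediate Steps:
$F{\left(U \right)} = 1$
$J{\left(w,H \right)} = \frac{1 + w}{-2 + H - 4 w}$ ($J{\left(w,H \right)} = \frac{w + 1}{H - \left(2 + 4 w\right)} = \frac{1 + w}{-2 + H - 4 w}$)
$\sqrt{J{\left(38,-66 \right)} + \left(10 + 28 \cdot 12\right)} = \sqrt{\frac{-1 - 38}{2 - -66 + 4 \cdot 38} + \left(10 + 28 \cdot 12\right)} = \sqrt{\frac{-1 - 38}{2 + 66 + 152} + \left(10 + 336\right)} = \sqrt{\frac{1}{220} \left(-39\right) + 346} = \sqrt{- \frac{39}{220} + 346} = \sqrt{\frac{76081}{220}} = \frac{\sqrt{4184455}}{110}$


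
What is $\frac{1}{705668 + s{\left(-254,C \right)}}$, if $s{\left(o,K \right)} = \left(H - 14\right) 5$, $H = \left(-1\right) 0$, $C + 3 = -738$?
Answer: $\frac{1}{705598} \approx 1.4172 \cdot 10^{-6}$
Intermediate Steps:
$C = -741$ ($C = -3 - 738 = -741$)
$H = 0$
$s{\left(o,K \right)} = -70$ ($s{\left(o,K \right)} = \left(0 - 14\right) 5 = \left(-14\right) 5 = -70$)
$\frac{1}{705668 + s{\left(-254,C \right)}} = \frac{1}{705668 - 70} = \frac{1}{705598}$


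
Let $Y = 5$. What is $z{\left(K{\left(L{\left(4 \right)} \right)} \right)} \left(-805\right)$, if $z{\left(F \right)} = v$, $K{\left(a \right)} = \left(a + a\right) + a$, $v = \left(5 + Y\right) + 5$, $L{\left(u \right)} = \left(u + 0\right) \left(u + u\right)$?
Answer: $-12075$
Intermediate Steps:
$L{\left(u \right)} = 2 u^{2}$ ($L{\left(u \right)} = u 2 u = 2 u^{2}$)
$v = 15$ ($v = \left(5 + 5\right) + 5 = 10 + 5 = 15$)
$K{\left(a \right)} = 3 a$ ($K{\left(a \right)} = 2 a + a = 3 a$)
$z{\left(F \right)} = 15$
$z{\left(K{\left(L{\left(4 \right)} \right)} \right)} \left(-805\right) = 15 \left(-805\right) = -12075$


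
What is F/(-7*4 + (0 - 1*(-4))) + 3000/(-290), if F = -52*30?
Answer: 1585/29 ≈ 54.655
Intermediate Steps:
F = -1560
F/(-7*4 + (0 - 1*(-4))) + 3000/(-290) = -1560/(-7*4 + (0 - 1*(-4))) + 3000/(-290) = -1560/(-28 + (0 + 4)) + 3000*(-1/290) = -1560/(-28 + 4) - 300/29 = -1560/(-24) - 300/29 = -1560*(-1/24) - 300/29 = 65 - 300/29 = 1585/29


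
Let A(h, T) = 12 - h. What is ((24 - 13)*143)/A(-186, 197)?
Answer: 143/18 ≈ 7.9444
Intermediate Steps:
((24 - 13)*143)/A(-186, 197) = ((24 - 13)*143)/(12 - 1*(-186)) = (11*143)/(12 + 186) = 1573/198 = 1573*(1/198) = 143/18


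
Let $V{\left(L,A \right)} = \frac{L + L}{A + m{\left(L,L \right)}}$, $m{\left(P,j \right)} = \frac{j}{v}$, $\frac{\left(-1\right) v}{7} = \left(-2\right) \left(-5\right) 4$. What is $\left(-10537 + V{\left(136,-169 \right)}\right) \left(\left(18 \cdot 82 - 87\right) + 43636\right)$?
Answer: $- \frac{703684513775}{1483} \approx -4.745 \cdot 10^{8}$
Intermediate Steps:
$v = -280$ ($v = - 7 \left(-2\right) \left(-5\right) 4 = - 7 \cdot 10 \cdot 4 = \left(-7\right) 40 = -280$)
$m{\left(P,j \right)} = - \frac{j}{280}$ ($m{\left(P,j \right)} = \frac{j}{-280} = j \left(- \frac{1}{280}\right) = - \frac{j}{280}$)
$V{\left(L,A \right)} = \frac{2 L}{A - \frac{L}{280}}$ ($V{\left(L,A \right)} = \frac{L + L}{A - \frac{L}{280}} = \frac{2 L}{A - \frac{L}{280}}$)
$\left(-10537 + V{\left(136,-169 \right)}\right) \left(\left(18 \cdot 82 - 87\right) + 43636\right) = \left(-10537 + 560 \cdot 136 \frac{1}{\left(-1\right) 136 + 280 \left(-169\right)}\right) \left(\left(18 \cdot 82 - 87\right) + 43636\right) = \left(-10537 + 560 \cdot 136 \frac{1}{-136 - 47320}\right) \left(\left(1476 - 87\right) + 43636\right) = \left(-10537 + 560 \cdot 136 \frac{1}{-47456}\right) \left(1389 + 43636\right) = \left(-10537 + 560 \cdot 136 \left(- \frac{1}{47456}\right)\right) 45025 = \left(-10537 - \frac{2380}{1483}\right) 45025 = \left(- \frac{15628751}{1483}\right) 45025 = - \frac{703684513775}{1483}$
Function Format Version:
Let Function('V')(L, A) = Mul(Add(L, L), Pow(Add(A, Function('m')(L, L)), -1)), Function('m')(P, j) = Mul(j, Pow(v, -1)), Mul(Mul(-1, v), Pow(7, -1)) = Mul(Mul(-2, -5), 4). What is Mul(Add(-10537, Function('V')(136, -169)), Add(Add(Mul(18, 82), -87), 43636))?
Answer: Rational(-703684513775, 1483) ≈ -4.7450e+8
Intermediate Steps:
v = -280 (v = Mul(-7, Mul(Mul(-2, -5), 4)) = Mul(-7, Mul(10, 4)) = Mul(-7, 40) = -280)
Function('m')(P, j) = Mul(Rational(-1, 280), j) (Function('m')(P, j) = Mul(j, Pow(-280, -1)) = Mul(j, Rational(-1, 280)) = Mul(Rational(-1, 280), j))
Function('V')(L, A) = Mul(2, L, Pow(Add(A, Mul(Rational(-1, 280), L)), -1)) (Function('V')(L, A) = Mul(Add(L, L), Pow(Add(A, Mul(Rational(-1, 280), L)), -1)) = Mul(Mul(2, L), Pow(Add(A, Mul(Rational(-1, 280), L)), -1)) = Mul(2, L, Pow(Add(A, Mul(Rational(-1, 280), L)), -1)))
Mul(Add(-10537, Function('V')(136, -169)), Add(Add(Mul(18, 82), -87), 43636)) = Mul(Add(-10537, Mul(560, 136, Pow(Add(Mul(-1, 136), Mul(280, -169)), -1))), Add(Add(Mul(18, 82), -87), 43636)) = Mul(Add(-10537, Mul(560, 136, Pow(Add(-136, -47320), -1))), Add(Add(1476, -87), 43636)) = Mul(Add(-10537, Mul(560, 136, Pow(-47456, -1))), Add(1389, 43636)) = Mul(Add(-10537, Mul(560, 136, Rational(-1, 47456))), 45025) = Mul(Add(-10537, Rational(-2380, 1483)), 45025) = Mul(Rational(-15628751, 1483), 45025) = Rational(-703684513775, 1483)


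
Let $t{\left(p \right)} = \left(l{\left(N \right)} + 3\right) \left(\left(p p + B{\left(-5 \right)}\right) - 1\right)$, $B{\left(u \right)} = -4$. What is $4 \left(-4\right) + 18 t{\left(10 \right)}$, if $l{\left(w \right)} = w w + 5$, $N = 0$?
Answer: $13664$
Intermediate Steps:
$l{\left(w \right)} = 5 + w^{2}$ ($l{\left(w \right)} = w^{2} + 5 = 5 + w^{2}$)
$t{\left(p \right)} = -40 + 8 p^{2}$ ($t{\left(p \right)} = \left(\left(5 + 0^{2}\right) + 3\right) \left(\left(p p - 4\right) - 1\right) = \left(\left(5 + 0\right) + 3\right) \left(\left(p^{2} - 4\right) - 1\right) = \left(5 + 3\right) \left(\left(-4 + p^{2}\right) - 1\right) = 8 \left(-5 + p^{2}\right) = -40 + 8 p^{2}$)
$4 \left(-4\right) + 18 t{\left(10 \right)} = 4 \left(-4\right) + 18 \left(-40 + 8 \cdot 10^{2}\right) = -16 + 18 \left(-40 + 8 \cdot 100\right) = -16 + 18 \left(-40 + 800\right) = -16 + 18 \cdot 760 = -16 + 13680 = 13664$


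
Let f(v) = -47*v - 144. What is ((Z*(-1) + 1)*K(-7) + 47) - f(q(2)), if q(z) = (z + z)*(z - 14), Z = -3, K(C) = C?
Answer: -2093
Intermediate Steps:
q(z) = 2*z*(-14 + z) (q(z) = (2*z)*(-14 + z) = 2*z*(-14 + z))
f(v) = -144 - 47*v
((Z*(-1) + 1)*K(-7) + 47) - f(q(2)) = ((-3*(-1) + 1)*(-7) + 47) - (-144 - 94*2*(-14 + 2)) = ((3 + 1)*(-7) + 47) - (-144 - 94*2*(-12)) = (4*(-7) + 47) - (-144 - 47*(-48)) = (-28 + 47) - (-144 + 2256) = 19 - 1*2112 = 19 - 2112 = -2093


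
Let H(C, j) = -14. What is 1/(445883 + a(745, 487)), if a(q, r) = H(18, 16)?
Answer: 1/445869 ≈ 2.2428e-6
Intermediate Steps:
a(q, r) = -14
1/(445883 + a(745, 487)) = 1/(445883 - 14) = 1/445869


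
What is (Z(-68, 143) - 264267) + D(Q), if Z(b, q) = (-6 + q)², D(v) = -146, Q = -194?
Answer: -245644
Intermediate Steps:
(Z(-68, 143) - 264267) + D(Q) = ((-6 + 143)² - 264267) - 146 = (137² - 264267) - 146 = (18769 - 264267) - 146 = -245498 - 146 = -245644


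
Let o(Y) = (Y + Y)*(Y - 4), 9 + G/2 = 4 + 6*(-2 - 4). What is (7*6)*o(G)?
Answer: 592368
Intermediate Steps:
G = -82 (G = -18 + 2*(4 + 6*(-2 - 4)) = -18 + 2*(4 + 6*(-6)) = -18 + 2*(4 - 36) = -18 + 2*(-32) = -18 - 64 = -82)
o(Y) = 2*Y*(-4 + Y) (o(Y) = (2*Y)*(-4 + Y) = 2*Y*(-4 + Y))
(7*6)*o(G) = (7*6)*(2*(-82)*(-4 - 82)) = 42*(2*(-82)*(-86)) = 42*14104 = 592368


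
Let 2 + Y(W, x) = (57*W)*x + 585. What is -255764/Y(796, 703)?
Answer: -5948/741793 ≈ -0.0080184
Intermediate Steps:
Y(W, x) = 583 + 57*W*x (Y(W, x) = -2 + ((57*W)*x + 585) = -2 + (57*W*x + 585) = -2 + (585 + 57*W*x) = 583 + 57*W*x)
-255764/Y(796, 703) = -255764/(583 + 57*796*703) = -255764/(583 + 31896516) = -255764/31897099 = -255764*1/31897099 = -5948/741793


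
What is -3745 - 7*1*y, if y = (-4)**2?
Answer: -3857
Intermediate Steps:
y = 16
-3745 - 7*1*y = -3745 - 7*1*16 = -3745 - 7*16 = -3745 - 1*112 = -3745 - 112 = -3857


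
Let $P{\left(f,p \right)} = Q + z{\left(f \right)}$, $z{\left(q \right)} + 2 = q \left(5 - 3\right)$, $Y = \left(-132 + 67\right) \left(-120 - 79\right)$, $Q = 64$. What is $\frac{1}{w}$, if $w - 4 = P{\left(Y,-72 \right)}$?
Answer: $\frac{1}{25936} \approx 3.8556 \cdot 10^{-5}$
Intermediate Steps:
$Y = 12935$ ($Y = \left(-65\right) \left(-199\right) = 12935$)
$z{\left(q \right)} = -2 + 2 q$ ($z{\left(q \right)} = -2 + q \left(5 - 3\right) = -2 + q 2 = -2 + 2 q$)
$P{\left(f,p \right)} = 62 + 2 f$ ($P{\left(f,p \right)} = 64 + \left(-2 + 2 f\right) = 62 + 2 f$)
$w = 25936$ ($w = 4 + \left(62 + 2 \cdot 12935\right) = 4 + \left(62 + 25870\right) = 4 + 25932 = 25936$)
$\frac{1}{w} = \frac{1}{25936}$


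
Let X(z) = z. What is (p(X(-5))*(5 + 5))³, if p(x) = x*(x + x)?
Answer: 125000000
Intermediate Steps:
p(x) = 2*x² (p(x) = x*(2*x) = 2*x²)
(p(X(-5))*(5 + 5))³ = ((2*(-5)²)*(5 + 5))³ = ((2*25)*10)³ = (50*10)³ = 500³ = 125000000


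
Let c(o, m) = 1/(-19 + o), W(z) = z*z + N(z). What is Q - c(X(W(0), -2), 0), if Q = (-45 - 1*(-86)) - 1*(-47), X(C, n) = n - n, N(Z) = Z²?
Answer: 1673/19 ≈ 88.053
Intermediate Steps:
W(z) = 2*z² (W(z) = z*z + z² = z² + z² = 2*z²)
X(C, n) = 0
Q = 88 (Q = (-45 + 86) + 47 = 41 + 47 = 88)
Q - c(X(W(0), -2), 0) = 88 - 1/(-19 + 0) = 88 - 1/(-19) = 88 - 1*(-1/19) = 88 + 1/19 = 1673/19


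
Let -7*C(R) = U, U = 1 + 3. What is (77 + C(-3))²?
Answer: 286225/49 ≈ 5841.3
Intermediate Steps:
U = 4
C(R) = -4/7 (C(R) = -⅐*4 = -4/7)
(77 + C(-3))² = (77 - 4/7)² = (535/7)² = 286225/49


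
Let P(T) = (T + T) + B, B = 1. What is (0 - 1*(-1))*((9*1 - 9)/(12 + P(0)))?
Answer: 0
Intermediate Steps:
P(T) = 1 + 2*T (P(T) = (T + T) + 1 = 2*T + 1 = 1 + 2*T)
(0 - 1*(-1))*((9*1 - 9)/(12 + P(0))) = (0 - 1*(-1))*((9*1 - 9)/(12 + (1 + 2*0))) = (0 + 1)*((9 - 9)/(12 + (1 + 0))) = 1*(0/(12 + 1)) = 1*(0/13) = 1*(0*(1/13)) = 1*0 = 0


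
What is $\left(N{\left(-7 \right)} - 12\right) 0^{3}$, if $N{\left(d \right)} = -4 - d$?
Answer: $0$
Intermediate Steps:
$\left(N{\left(-7 \right)} - 12\right) 0^{3} = \left(\left(-4 - -7\right) - 12\right) 0^{3} = \left(\left(-4 + 7\right) - 12\right) 0 = \left(3 - 12\right) 0 = \left(-9\right) 0 = 0$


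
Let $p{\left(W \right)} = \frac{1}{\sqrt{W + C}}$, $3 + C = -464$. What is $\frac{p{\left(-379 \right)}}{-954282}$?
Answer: $\frac{i \sqrt{94}}{269107524} \approx 3.6028 \cdot 10^{-8} i$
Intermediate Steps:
$C = -467$ ($C = -3 - 464 = -467$)
$p{\left(W \right)} = \frac{1}{\sqrt{-467 + W}}$ ($p{\left(W \right)} = \frac{1}{\sqrt{W - 467}} = \frac{1}{\sqrt{-467 + W}}$)
$\frac{p{\left(-379 \right)}}{-954282} = \frac{1}{\sqrt{-467 - 379} \left(-954282\right)} = \frac{1}{\sqrt{-846}} \left(- \frac{1}{954282}\right) = - \frac{i \sqrt{94}}{282} \left(- \frac{1}{954282}\right) = \frac{i \sqrt{94}}{269107524}$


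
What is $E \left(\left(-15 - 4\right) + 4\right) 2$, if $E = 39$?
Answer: $-1170$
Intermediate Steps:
$E \left(\left(-15 - 4\right) + 4\right) 2 = 39 \left(\left(-15 - 4\right) + 4\right) 2 = 39 \left(-19 + 4\right) 2 = 39 \left(-15\right) 2 = \left(-585\right) 2 = -1170$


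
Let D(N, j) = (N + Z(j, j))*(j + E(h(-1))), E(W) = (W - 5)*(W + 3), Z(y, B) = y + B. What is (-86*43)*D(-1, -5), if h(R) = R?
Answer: -691526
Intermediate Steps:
Z(y, B) = B + y
E(W) = (-5 + W)*(3 + W)
D(N, j) = (-12 + j)*(N + 2*j) (D(N, j) = (N + (j + j))*(j + (-15 + (-1)**2 - 2*(-1))) = (N + 2*j)*(j + (-15 + 1 + 2)) = (N + 2*j)*(j - 12) = (N + 2*j)*(-12 + j) = (-12 + j)*(N + 2*j))
(-86*43)*D(-1, -5) = (-86*43)*(-24*(-5) - 12*(-1) + 2*(-5)**2 - 1*(-5)) = -3698*(120 + 12 + 2*25 + 5) = -3698*(120 + 12 + 50 + 5) = -3698*187 = -691526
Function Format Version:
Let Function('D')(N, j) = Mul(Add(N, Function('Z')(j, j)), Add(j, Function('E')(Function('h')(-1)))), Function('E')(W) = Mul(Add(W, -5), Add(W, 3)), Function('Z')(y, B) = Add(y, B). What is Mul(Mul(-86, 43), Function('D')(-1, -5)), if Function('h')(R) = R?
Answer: -691526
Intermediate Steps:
Function('Z')(y, B) = Add(B, y)
Function('E')(W) = Mul(Add(-5, W), Add(3, W))
Function('D')(N, j) = Mul(Add(-12, j), Add(N, Mul(2, j))) (Function('D')(N, j) = Mul(Add(N, Add(j, j)), Add(j, Add(-15, Pow(-1, 2), Mul(-2, -1)))) = Mul(Add(N, Mul(2, j)), Add(j, Add(-15, 1, 2))) = Mul(Add(N, Mul(2, j)), Add(j, -12)) = Mul(Add(N, Mul(2, j)), Add(-12, j)) = Mul(Add(-12, j), Add(N, Mul(2, j))))
Mul(Mul(-86, 43), Function('D')(-1, -5)) = Mul(Mul(-86, 43), Add(Mul(-24, -5), Mul(-12, -1), Mul(2, Pow(-5, 2)), Mul(-1, -5))) = Mul(-3698, Add(120, 12, Mul(2, 25), 5)) = Mul(-3698, Add(120, 12, 50, 5)) = Mul(-3698, 187) = -691526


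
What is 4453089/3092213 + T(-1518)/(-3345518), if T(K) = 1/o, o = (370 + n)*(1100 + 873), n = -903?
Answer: 15666754579413001331/10878952156191096406 ≈ 1.4401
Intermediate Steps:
o = -1051609 (o = (370 - 903)*(1100 + 873) = -533*1973 = -1051609)
T(K) = -1/1051609 (T(K) = 1/(-1051609) = -1/1051609)
4453089/3092213 + T(-1518)/(-3345518) = 4453089/3092213 - 1/1051609/(-3345518) = 4453089*(1/3092213) - 1/1051609*(-1/3345518) = 4453089/3092213 + 1/3518176838462 = 15666754579413001331/10878952156191096406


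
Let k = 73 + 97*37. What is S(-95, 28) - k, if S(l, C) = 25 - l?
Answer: -3542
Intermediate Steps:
k = 3662 (k = 73 + 3589 = 3662)
S(-95, 28) - k = (25 - 1*(-95)) - 1*3662 = (25 + 95) - 3662 = 120 - 3662 = -3542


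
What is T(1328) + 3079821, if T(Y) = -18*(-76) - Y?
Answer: 3079861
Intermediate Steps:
T(Y) = 1368 - Y
T(1328) + 3079821 = (1368 - 1*1328) + 3079821 = (1368 - 1328) + 3079821 = 40 + 3079821 = 3079861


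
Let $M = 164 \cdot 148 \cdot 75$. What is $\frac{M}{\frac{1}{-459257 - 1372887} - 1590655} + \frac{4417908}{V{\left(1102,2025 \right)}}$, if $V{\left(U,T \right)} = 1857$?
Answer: $\frac{1429883953062415252}{601319093288233} \approx 2377.9$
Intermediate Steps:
$M = 1820400$ ($M = 24272 \cdot 75 = 1820400$)
$\frac{M}{\frac{1}{-459257 - 1372887} - 1590655} + \frac{4417908}{V{\left(1102,2025 \right)}} = \frac{1820400}{\frac{1}{-459257 - 1372887} - 1590655} + \frac{4417908}{1857} = \frac{1820400}{\frac{1}{-1832144} - 1590655} + 4417908 \cdot \frac{1}{1857} = \frac{1820400}{- \frac{1}{1832144} - 1590655} + \frac{1472636}{619} = \frac{1820400}{- \frac{2914309014321}{1832144}} + \frac{1472636}{619} = 1820400 \left(- \frac{1832144}{2914309014321}\right) + \frac{1472636}{619} = - \frac{1111744979200}{971436338107} + \frac{1472636}{619} = \frac{1429883953062415252}{601319093288233}$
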